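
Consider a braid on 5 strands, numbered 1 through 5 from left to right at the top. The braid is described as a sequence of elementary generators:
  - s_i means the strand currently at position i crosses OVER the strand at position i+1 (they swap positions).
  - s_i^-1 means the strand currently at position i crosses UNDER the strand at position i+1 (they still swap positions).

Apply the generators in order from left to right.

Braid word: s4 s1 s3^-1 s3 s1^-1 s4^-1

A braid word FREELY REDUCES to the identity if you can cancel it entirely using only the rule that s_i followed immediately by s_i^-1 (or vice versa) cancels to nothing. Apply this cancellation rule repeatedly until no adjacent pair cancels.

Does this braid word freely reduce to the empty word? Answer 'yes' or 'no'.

Answer: yes

Derivation:
Gen 1 (s4): push. Stack: [s4]
Gen 2 (s1): push. Stack: [s4 s1]
Gen 3 (s3^-1): push. Stack: [s4 s1 s3^-1]
Gen 4 (s3): cancels prior s3^-1. Stack: [s4 s1]
Gen 5 (s1^-1): cancels prior s1. Stack: [s4]
Gen 6 (s4^-1): cancels prior s4. Stack: []
Reduced word: (empty)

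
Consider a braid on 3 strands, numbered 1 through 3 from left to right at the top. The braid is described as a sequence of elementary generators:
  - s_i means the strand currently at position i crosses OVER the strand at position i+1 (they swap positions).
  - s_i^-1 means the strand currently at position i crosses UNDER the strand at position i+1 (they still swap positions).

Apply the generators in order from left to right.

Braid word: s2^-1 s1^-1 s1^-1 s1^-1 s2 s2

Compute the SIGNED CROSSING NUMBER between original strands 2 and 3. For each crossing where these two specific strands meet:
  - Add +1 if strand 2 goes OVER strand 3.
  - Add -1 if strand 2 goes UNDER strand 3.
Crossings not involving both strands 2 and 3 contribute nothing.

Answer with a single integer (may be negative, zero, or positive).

Gen 1: 2 under 3. Both 2&3? yes. Contrib: -1. Sum: -1
Gen 2: crossing 1x3. Both 2&3? no. Sum: -1
Gen 3: crossing 3x1. Both 2&3? no. Sum: -1
Gen 4: crossing 1x3. Both 2&3? no. Sum: -1
Gen 5: crossing 1x2. Both 2&3? no. Sum: -1
Gen 6: crossing 2x1. Both 2&3? no. Sum: -1

Answer: -1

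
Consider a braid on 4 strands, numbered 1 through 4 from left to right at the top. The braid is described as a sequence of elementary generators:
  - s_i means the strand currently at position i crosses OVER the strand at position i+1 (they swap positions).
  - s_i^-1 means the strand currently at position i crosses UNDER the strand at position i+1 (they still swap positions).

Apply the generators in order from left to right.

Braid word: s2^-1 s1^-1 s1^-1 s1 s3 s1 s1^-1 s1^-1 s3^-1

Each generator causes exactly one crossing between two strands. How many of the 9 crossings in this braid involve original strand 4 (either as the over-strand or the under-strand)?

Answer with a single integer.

Answer: 2

Derivation:
Gen 1: crossing 2x3. Involves strand 4? no. Count so far: 0
Gen 2: crossing 1x3. Involves strand 4? no. Count so far: 0
Gen 3: crossing 3x1. Involves strand 4? no. Count so far: 0
Gen 4: crossing 1x3. Involves strand 4? no. Count so far: 0
Gen 5: crossing 2x4. Involves strand 4? yes. Count so far: 1
Gen 6: crossing 3x1. Involves strand 4? no. Count so far: 1
Gen 7: crossing 1x3. Involves strand 4? no. Count so far: 1
Gen 8: crossing 3x1. Involves strand 4? no. Count so far: 1
Gen 9: crossing 4x2. Involves strand 4? yes. Count so far: 2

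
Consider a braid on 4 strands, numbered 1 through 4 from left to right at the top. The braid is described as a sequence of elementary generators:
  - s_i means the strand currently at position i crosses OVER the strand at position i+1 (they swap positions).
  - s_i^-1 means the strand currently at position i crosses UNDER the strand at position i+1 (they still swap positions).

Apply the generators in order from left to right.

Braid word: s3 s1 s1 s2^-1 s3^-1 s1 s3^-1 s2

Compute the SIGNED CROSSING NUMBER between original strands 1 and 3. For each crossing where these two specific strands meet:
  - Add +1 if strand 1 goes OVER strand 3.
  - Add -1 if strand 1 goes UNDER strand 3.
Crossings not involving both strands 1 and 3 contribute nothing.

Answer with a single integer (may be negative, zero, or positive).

Gen 1: crossing 3x4. Both 1&3? no. Sum: 0
Gen 2: crossing 1x2. Both 1&3? no. Sum: 0
Gen 3: crossing 2x1. Both 1&3? no. Sum: 0
Gen 4: crossing 2x4. Both 1&3? no. Sum: 0
Gen 5: crossing 2x3. Both 1&3? no. Sum: 0
Gen 6: crossing 1x4. Both 1&3? no. Sum: 0
Gen 7: crossing 3x2. Both 1&3? no. Sum: 0
Gen 8: crossing 1x2. Both 1&3? no. Sum: 0

Answer: 0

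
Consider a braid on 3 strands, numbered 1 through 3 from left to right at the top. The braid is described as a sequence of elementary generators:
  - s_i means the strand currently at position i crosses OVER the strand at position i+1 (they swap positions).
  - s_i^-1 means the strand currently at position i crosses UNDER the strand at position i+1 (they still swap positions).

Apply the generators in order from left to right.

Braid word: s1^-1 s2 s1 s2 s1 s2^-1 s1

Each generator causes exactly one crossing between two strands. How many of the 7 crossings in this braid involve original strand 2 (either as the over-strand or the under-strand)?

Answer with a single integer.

Gen 1: crossing 1x2. Involves strand 2? yes. Count so far: 1
Gen 2: crossing 1x3. Involves strand 2? no. Count so far: 1
Gen 3: crossing 2x3. Involves strand 2? yes. Count so far: 2
Gen 4: crossing 2x1. Involves strand 2? yes. Count so far: 3
Gen 5: crossing 3x1. Involves strand 2? no. Count so far: 3
Gen 6: crossing 3x2. Involves strand 2? yes. Count so far: 4
Gen 7: crossing 1x2. Involves strand 2? yes. Count so far: 5

Answer: 5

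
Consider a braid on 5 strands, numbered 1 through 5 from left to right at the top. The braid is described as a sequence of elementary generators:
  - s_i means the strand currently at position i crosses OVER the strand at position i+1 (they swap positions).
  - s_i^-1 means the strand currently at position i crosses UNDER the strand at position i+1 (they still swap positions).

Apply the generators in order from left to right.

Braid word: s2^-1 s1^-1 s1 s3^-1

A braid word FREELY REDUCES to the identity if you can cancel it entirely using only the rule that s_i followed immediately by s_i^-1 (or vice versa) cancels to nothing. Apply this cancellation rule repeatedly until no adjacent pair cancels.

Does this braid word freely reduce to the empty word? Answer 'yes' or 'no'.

Answer: no

Derivation:
Gen 1 (s2^-1): push. Stack: [s2^-1]
Gen 2 (s1^-1): push. Stack: [s2^-1 s1^-1]
Gen 3 (s1): cancels prior s1^-1. Stack: [s2^-1]
Gen 4 (s3^-1): push. Stack: [s2^-1 s3^-1]
Reduced word: s2^-1 s3^-1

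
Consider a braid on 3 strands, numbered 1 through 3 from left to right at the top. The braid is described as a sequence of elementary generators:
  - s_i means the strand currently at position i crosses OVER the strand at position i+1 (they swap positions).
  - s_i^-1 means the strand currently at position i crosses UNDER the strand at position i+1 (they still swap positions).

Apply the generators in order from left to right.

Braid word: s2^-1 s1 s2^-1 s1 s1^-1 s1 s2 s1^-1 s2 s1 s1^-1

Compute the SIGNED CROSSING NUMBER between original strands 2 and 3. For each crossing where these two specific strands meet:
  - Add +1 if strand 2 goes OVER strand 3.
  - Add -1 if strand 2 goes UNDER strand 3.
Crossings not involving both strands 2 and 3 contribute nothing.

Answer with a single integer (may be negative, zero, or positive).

Gen 1: 2 under 3. Both 2&3? yes. Contrib: -1. Sum: -1
Gen 2: crossing 1x3. Both 2&3? no. Sum: -1
Gen 3: crossing 1x2. Both 2&3? no. Sum: -1
Gen 4: 3 over 2. Both 2&3? yes. Contrib: -1. Sum: -2
Gen 5: 2 under 3. Both 2&3? yes. Contrib: -1. Sum: -3
Gen 6: 3 over 2. Both 2&3? yes. Contrib: -1. Sum: -4
Gen 7: crossing 3x1. Both 2&3? no. Sum: -4
Gen 8: crossing 2x1. Both 2&3? no. Sum: -4
Gen 9: 2 over 3. Both 2&3? yes. Contrib: +1. Sum: -3
Gen 10: crossing 1x3. Both 2&3? no. Sum: -3
Gen 11: crossing 3x1. Both 2&3? no. Sum: -3

Answer: -3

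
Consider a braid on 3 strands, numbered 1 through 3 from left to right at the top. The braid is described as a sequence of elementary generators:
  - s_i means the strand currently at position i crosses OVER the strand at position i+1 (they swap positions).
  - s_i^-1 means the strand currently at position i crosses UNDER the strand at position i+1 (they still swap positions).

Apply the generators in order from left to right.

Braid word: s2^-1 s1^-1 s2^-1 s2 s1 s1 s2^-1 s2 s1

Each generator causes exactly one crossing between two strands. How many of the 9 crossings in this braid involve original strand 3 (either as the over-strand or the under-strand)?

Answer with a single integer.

Gen 1: crossing 2x3. Involves strand 3? yes. Count so far: 1
Gen 2: crossing 1x3. Involves strand 3? yes. Count so far: 2
Gen 3: crossing 1x2. Involves strand 3? no. Count so far: 2
Gen 4: crossing 2x1. Involves strand 3? no. Count so far: 2
Gen 5: crossing 3x1. Involves strand 3? yes. Count so far: 3
Gen 6: crossing 1x3. Involves strand 3? yes. Count so far: 4
Gen 7: crossing 1x2. Involves strand 3? no. Count so far: 4
Gen 8: crossing 2x1. Involves strand 3? no. Count so far: 4
Gen 9: crossing 3x1. Involves strand 3? yes. Count so far: 5

Answer: 5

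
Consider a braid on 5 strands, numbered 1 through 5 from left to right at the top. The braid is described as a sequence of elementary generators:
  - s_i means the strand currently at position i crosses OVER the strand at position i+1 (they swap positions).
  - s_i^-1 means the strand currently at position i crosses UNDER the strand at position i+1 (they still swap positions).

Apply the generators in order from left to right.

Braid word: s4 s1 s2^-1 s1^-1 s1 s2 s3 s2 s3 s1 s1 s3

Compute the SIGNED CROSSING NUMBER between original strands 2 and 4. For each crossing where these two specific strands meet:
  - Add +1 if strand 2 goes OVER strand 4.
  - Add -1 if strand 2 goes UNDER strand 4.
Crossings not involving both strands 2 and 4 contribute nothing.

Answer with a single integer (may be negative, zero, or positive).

Gen 1: crossing 4x5. Both 2&4? no. Sum: 0
Gen 2: crossing 1x2. Both 2&4? no. Sum: 0
Gen 3: crossing 1x3. Both 2&4? no. Sum: 0
Gen 4: crossing 2x3. Both 2&4? no. Sum: 0
Gen 5: crossing 3x2. Both 2&4? no. Sum: 0
Gen 6: crossing 3x1. Both 2&4? no. Sum: 0
Gen 7: crossing 3x5. Both 2&4? no. Sum: 0
Gen 8: crossing 1x5. Both 2&4? no. Sum: 0
Gen 9: crossing 1x3. Both 2&4? no. Sum: 0
Gen 10: crossing 2x5. Both 2&4? no. Sum: 0
Gen 11: crossing 5x2. Both 2&4? no. Sum: 0
Gen 12: crossing 3x1. Both 2&4? no. Sum: 0

Answer: 0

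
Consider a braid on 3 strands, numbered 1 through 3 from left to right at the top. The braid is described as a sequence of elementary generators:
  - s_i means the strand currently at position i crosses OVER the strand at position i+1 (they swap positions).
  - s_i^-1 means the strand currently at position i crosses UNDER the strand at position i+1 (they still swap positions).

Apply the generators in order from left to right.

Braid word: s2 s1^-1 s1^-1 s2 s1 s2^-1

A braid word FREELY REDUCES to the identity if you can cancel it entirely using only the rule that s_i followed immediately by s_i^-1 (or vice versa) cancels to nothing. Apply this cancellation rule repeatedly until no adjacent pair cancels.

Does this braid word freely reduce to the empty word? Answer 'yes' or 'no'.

Gen 1 (s2): push. Stack: [s2]
Gen 2 (s1^-1): push. Stack: [s2 s1^-1]
Gen 3 (s1^-1): push. Stack: [s2 s1^-1 s1^-1]
Gen 4 (s2): push. Stack: [s2 s1^-1 s1^-1 s2]
Gen 5 (s1): push. Stack: [s2 s1^-1 s1^-1 s2 s1]
Gen 6 (s2^-1): push. Stack: [s2 s1^-1 s1^-1 s2 s1 s2^-1]
Reduced word: s2 s1^-1 s1^-1 s2 s1 s2^-1

Answer: no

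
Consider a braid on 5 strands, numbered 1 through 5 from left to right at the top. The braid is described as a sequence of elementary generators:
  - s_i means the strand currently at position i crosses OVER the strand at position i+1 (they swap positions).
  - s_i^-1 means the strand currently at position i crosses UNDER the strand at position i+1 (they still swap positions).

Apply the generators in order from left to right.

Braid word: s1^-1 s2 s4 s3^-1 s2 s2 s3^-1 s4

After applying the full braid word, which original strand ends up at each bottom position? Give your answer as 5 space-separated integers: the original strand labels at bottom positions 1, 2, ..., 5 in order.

Answer: 2 3 1 4 5

Derivation:
Gen 1 (s1^-1): strand 1 crosses under strand 2. Perm now: [2 1 3 4 5]
Gen 2 (s2): strand 1 crosses over strand 3. Perm now: [2 3 1 4 5]
Gen 3 (s4): strand 4 crosses over strand 5. Perm now: [2 3 1 5 4]
Gen 4 (s3^-1): strand 1 crosses under strand 5. Perm now: [2 3 5 1 4]
Gen 5 (s2): strand 3 crosses over strand 5. Perm now: [2 5 3 1 4]
Gen 6 (s2): strand 5 crosses over strand 3. Perm now: [2 3 5 1 4]
Gen 7 (s3^-1): strand 5 crosses under strand 1. Perm now: [2 3 1 5 4]
Gen 8 (s4): strand 5 crosses over strand 4. Perm now: [2 3 1 4 5]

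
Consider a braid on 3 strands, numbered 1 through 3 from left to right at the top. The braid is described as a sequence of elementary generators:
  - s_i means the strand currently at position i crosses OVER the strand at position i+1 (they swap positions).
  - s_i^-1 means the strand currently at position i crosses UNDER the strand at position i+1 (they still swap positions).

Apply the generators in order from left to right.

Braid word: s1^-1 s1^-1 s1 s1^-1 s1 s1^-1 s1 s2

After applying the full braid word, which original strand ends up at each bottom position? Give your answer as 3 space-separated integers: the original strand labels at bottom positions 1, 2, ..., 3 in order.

Gen 1 (s1^-1): strand 1 crosses under strand 2. Perm now: [2 1 3]
Gen 2 (s1^-1): strand 2 crosses under strand 1. Perm now: [1 2 3]
Gen 3 (s1): strand 1 crosses over strand 2. Perm now: [2 1 3]
Gen 4 (s1^-1): strand 2 crosses under strand 1. Perm now: [1 2 3]
Gen 5 (s1): strand 1 crosses over strand 2. Perm now: [2 1 3]
Gen 6 (s1^-1): strand 2 crosses under strand 1. Perm now: [1 2 3]
Gen 7 (s1): strand 1 crosses over strand 2. Perm now: [2 1 3]
Gen 8 (s2): strand 1 crosses over strand 3. Perm now: [2 3 1]

Answer: 2 3 1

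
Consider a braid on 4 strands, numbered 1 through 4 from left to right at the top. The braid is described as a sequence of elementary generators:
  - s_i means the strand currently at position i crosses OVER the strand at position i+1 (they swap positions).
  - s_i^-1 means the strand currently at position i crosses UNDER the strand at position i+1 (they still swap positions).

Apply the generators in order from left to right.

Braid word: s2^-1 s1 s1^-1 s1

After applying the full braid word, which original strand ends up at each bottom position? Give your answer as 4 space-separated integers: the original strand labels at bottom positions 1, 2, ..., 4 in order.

Answer: 3 1 2 4

Derivation:
Gen 1 (s2^-1): strand 2 crosses under strand 3. Perm now: [1 3 2 4]
Gen 2 (s1): strand 1 crosses over strand 3. Perm now: [3 1 2 4]
Gen 3 (s1^-1): strand 3 crosses under strand 1. Perm now: [1 3 2 4]
Gen 4 (s1): strand 1 crosses over strand 3. Perm now: [3 1 2 4]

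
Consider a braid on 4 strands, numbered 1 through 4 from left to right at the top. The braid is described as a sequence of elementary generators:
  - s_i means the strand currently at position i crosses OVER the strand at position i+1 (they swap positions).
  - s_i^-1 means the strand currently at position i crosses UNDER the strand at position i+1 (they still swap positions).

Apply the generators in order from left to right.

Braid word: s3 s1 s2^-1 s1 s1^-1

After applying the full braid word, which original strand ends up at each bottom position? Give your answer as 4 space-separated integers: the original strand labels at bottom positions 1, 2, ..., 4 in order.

Answer: 2 4 1 3

Derivation:
Gen 1 (s3): strand 3 crosses over strand 4. Perm now: [1 2 4 3]
Gen 2 (s1): strand 1 crosses over strand 2. Perm now: [2 1 4 3]
Gen 3 (s2^-1): strand 1 crosses under strand 4. Perm now: [2 4 1 3]
Gen 4 (s1): strand 2 crosses over strand 4. Perm now: [4 2 1 3]
Gen 5 (s1^-1): strand 4 crosses under strand 2. Perm now: [2 4 1 3]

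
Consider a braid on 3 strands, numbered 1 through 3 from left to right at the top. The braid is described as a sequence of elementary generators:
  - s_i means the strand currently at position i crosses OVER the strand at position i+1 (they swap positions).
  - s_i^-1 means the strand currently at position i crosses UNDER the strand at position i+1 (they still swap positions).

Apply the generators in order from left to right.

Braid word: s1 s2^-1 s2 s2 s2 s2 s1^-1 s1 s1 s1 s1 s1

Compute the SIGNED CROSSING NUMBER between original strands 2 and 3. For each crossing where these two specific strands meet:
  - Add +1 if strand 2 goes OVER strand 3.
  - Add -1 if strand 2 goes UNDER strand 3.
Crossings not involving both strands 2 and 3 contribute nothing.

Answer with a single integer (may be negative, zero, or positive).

Gen 1: crossing 1x2. Both 2&3? no. Sum: 0
Gen 2: crossing 1x3. Both 2&3? no. Sum: 0
Gen 3: crossing 3x1. Both 2&3? no. Sum: 0
Gen 4: crossing 1x3. Both 2&3? no. Sum: 0
Gen 5: crossing 3x1. Both 2&3? no. Sum: 0
Gen 6: crossing 1x3. Both 2&3? no. Sum: 0
Gen 7: 2 under 3. Both 2&3? yes. Contrib: -1. Sum: -1
Gen 8: 3 over 2. Both 2&3? yes. Contrib: -1. Sum: -2
Gen 9: 2 over 3. Both 2&3? yes. Contrib: +1. Sum: -1
Gen 10: 3 over 2. Both 2&3? yes. Contrib: -1. Sum: -2
Gen 11: 2 over 3. Both 2&3? yes. Contrib: +1. Sum: -1
Gen 12: 3 over 2. Both 2&3? yes. Contrib: -1. Sum: -2

Answer: -2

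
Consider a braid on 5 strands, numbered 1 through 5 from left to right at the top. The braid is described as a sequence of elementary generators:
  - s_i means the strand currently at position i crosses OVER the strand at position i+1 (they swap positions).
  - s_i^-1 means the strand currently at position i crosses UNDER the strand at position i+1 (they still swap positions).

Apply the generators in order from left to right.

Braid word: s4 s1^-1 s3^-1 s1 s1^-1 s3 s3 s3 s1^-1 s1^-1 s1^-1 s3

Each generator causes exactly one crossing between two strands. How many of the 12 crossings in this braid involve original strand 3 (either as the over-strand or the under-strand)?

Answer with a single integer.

Gen 1: crossing 4x5. Involves strand 3? no. Count so far: 0
Gen 2: crossing 1x2. Involves strand 3? no. Count so far: 0
Gen 3: crossing 3x5. Involves strand 3? yes. Count so far: 1
Gen 4: crossing 2x1. Involves strand 3? no. Count so far: 1
Gen 5: crossing 1x2. Involves strand 3? no. Count so far: 1
Gen 6: crossing 5x3. Involves strand 3? yes. Count so far: 2
Gen 7: crossing 3x5. Involves strand 3? yes. Count so far: 3
Gen 8: crossing 5x3. Involves strand 3? yes. Count so far: 4
Gen 9: crossing 2x1. Involves strand 3? no. Count so far: 4
Gen 10: crossing 1x2. Involves strand 3? no. Count so far: 4
Gen 11: crossing 2x1. Involves strand 3? no. Count so far: 4
Gen 12: crossing 3x5. Involves strand 3? yes. Count so far: 5

Answer: 5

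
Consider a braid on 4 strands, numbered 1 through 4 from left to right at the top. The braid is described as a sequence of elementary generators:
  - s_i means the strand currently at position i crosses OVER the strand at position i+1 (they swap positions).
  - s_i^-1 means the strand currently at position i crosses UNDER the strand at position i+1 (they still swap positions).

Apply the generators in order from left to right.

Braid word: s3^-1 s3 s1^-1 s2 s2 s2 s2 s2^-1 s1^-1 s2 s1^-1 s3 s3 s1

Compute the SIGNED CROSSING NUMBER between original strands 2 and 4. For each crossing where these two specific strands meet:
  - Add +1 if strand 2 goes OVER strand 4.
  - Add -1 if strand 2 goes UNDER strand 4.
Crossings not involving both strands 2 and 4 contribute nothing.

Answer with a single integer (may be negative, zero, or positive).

Gen 1: crossing 3x4. Both 2&4? no. Sum: 0
Gen 2: crossing 4x3. Both 2&4? no. Sum: 0
Gen 3: crossing 1x2. Both 2&4? no. Sum: 0
Gen 4: crossing 1x3. Both 2&4? no. Sum: 0
Gen 5: crossing 3x1. Both 2&4? no. Sum: 0
Gen 6: crossing 1x3. Both 2&4? no. Sum: 0
Gen 7: crossing 3x1. Both 2&4? no. Sum: 0
Gen 8: crossing 1x3. Both 2&4? no. Sum: 0
Gen 9: crossing 2x3. Both 2&4? no. Sum: 0
Gen 10: crossing 2x1. Both 2&4? no. Sum: 0
Gen 11: crossing 3x1. Both 2&4? no. Sum: 0
Gen 12: 2 over 4. Both 2&4? yes. Contrib: +1. Sum: 1
Gen 13: 4 over 2. Both 2&4? yes. Contrib: -1. Sum: 0
Gen 14: crossing 1x3. Both 2&4? no. Sum: 0

Answer: 0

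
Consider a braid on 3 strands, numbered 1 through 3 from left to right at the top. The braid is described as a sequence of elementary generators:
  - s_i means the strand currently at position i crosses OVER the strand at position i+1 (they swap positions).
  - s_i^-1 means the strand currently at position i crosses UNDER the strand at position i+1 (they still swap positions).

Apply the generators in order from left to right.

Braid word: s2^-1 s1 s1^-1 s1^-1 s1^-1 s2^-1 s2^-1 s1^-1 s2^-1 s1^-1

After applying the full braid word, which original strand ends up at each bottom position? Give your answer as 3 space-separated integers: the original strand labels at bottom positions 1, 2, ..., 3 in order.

Gen 1 (s2^-1): strand 2 crosses under strand 3. Perm now: [1 3 2]
Gen 2 (s1): strand 1 crosses over strand 3. Perm now: [3 1 2]
Gen 3 (s1^-1): strand 3 crosses under strand 1. Perm now: [1 3 2]
Gen 4 (s1^-1): strand 1 crosses under strand 3. Perm now: [3 1 2]
Gen 5 (s1^-1): strand 3 crosses under strand 1. Perm now: [1 3 2]
Gen 6 (s2^-1): strand 3 crosses under strand 2. Perm now: [1 2 3]
Gen 7 (s2^-1): strand 2 crosses under strand 3. Perm now: [1 3 2]
Gen 8 (s1^-1): strand 1 crosses under strand 3. Perm now: [3 1 2]
Gen 9 (s2^-1): strand 1 crosses under strand 2. Perm now: [3 2 1]
Gen 10 (s1^-1): strand 3 crosses under strand 2. Perm now: [2 3 1]

Answer: 2 3 1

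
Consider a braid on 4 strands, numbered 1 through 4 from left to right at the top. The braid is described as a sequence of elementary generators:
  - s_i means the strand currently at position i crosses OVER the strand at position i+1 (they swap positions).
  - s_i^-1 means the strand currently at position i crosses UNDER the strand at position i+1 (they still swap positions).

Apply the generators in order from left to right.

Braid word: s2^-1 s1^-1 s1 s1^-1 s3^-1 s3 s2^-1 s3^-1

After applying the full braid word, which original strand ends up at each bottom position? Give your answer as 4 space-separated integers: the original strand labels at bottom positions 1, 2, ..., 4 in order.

Gen 1 (s2^-1): strand 2 crosses under strand 3. Perm now: [1 3 2 4]
Gen 2 (s1^-1): strand 1 crosses under strand 3. Perm now: [3 1 2 4]
Gen 3 (s1): strand 3 crosses over strand 1. Perm now: [1 3 2 4]
Gen 4 (s1^-1): strand 1 crosses under strand 3. Perm now: [3 1 2 4]
Gen 5 (s3^-1): strand 2 crosses under strand 4. Perm now: [3 1 4 2]
Gen 6 (s3): strand 4 crosses over strand 2. Perm now: [3 1 2 4]
Gen 7 (s2^-1): strand 1 crosses under strand 2. Perm now: [3 2 1 4]
Gen 8 (s3^-1): strand 1 crosses under strand 4. Perm now: [3 2 4 1]

Answer: 3 2 4 1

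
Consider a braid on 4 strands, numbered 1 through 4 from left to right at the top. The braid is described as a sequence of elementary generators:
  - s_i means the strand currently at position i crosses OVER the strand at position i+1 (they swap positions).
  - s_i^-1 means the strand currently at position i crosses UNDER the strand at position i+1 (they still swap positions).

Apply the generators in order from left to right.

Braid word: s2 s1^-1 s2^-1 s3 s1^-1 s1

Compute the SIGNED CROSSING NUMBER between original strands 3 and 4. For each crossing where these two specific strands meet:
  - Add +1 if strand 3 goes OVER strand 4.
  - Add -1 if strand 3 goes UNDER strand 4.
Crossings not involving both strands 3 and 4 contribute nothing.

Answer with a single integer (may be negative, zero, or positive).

Gen 1: crossing 2x3. Both 3&4? no. Sum: 0
Gen 2: crossing 1x3. Both 3&4? no. Sum: 0
Gen 3: crossing 1x2. Both 3&4? no. Sum: 0
Gen 4: crossing 1x4. Both 3&4? no. Sum: 0
Gen 5: crossing 3x2. Both 3&4? no. Sum: 0
Gen 6: crossing 2x3. Both 3&4? no. Sum: 0

Answer: 0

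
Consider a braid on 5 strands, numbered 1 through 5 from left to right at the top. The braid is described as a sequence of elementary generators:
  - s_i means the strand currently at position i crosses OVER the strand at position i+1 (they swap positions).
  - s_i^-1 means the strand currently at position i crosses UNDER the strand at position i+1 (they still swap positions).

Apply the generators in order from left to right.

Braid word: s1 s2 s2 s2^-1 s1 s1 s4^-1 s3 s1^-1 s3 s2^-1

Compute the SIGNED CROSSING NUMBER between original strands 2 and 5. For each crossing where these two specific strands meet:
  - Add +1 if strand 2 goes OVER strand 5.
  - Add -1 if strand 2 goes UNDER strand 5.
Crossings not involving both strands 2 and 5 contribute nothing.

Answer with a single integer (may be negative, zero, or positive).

Answer: 0

Derivation:
Gen 1: crossing 1x2. Both 2&5? no. Sum: 0
Gen 2: crossing 1x3. Both 2&5? no. Sum: 0
Gen 3: crossing 3x1. Both 2&5? no. Sum: 0
Gen 4: crossing 1x3. Both 2&5? no. Sum: 0
Gen 5: crossing 2x3. Both 2&5? no. Sum: 0
Gen 6: crossing 3x2. Both 2&5? no. Sum: 0
Gen 7: crossing 4x5. Both 2&5? no. Sum: 0
Gen 8: crossing 1x5. Both 2&5? no. Sum: 0
Gen 9: crossing 2x3. Both 2&5? no. Sum: 0
Gen 10: crossing 5x1. Both 2&5? no. Sum: 0
Gen 11: crossing 2x1. Both 2&5? no. Sum: 0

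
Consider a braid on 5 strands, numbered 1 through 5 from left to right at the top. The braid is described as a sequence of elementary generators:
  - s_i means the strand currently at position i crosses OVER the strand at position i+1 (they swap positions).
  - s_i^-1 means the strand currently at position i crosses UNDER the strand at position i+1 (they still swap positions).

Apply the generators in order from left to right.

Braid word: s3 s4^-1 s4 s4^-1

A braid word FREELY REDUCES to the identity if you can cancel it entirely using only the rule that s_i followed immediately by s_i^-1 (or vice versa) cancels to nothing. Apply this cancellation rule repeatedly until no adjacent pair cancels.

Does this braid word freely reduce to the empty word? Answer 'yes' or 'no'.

Gen 1 (s3): push. Stack: [s3]
Gen 2 (s4^-1): push. Stack: [s3 s4^-1]
Gen 3 (s4): cancels prior s4^-1. Stack: [s3]
Gen 4 (s4^-1): push. Stack: [s3 s4^-1]
Reduced word: s3 s4^-1

Answer: no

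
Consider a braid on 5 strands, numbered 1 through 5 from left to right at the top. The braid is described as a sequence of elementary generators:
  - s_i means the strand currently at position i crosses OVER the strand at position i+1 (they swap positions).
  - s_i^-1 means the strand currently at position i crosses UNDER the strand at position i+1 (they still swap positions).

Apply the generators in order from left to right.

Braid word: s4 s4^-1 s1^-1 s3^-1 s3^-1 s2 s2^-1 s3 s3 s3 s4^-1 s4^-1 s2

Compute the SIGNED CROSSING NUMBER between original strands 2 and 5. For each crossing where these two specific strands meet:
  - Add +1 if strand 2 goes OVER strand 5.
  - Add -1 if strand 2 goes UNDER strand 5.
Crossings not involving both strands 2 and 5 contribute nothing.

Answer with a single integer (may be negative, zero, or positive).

Answer: 0

Derivation:
Gen 1: crossing 4x5. Both 2&5? no. Sum: 0
Gen 2: crossing 5x4. Both 2&5? no. Sum: 0
Gen 3: crossing 1x2. Both 2&5? no. Sum: 0
Gen 4: crossing 3x4. Both 2&5? no. Sum: 0
Gen 5: crossing 4x3. Both 2&5? no. Sum: 0
Gen 6: crossing 1x3. Both 2&5? no. Sum: 0
Gen 7: crossing 3x1. Both 2&5? no. Sum: 0
Gen 8: crossing 3x4. Both 2&5? no. Sum: 0
Gen 9: crossing 4x3. Both 2&5? no. Sum: 0
Gen 10: crossing 3x4. Both 2&5? no. Sum: 0
Gen 11: crossing 3x5. Both 2&5? no. Sum: 0
Gen 12: crossing 5x3. Both 2&5? no. Sum: 0
Gen 13: crossing 1x4. Both 2&5? no. Sum: 0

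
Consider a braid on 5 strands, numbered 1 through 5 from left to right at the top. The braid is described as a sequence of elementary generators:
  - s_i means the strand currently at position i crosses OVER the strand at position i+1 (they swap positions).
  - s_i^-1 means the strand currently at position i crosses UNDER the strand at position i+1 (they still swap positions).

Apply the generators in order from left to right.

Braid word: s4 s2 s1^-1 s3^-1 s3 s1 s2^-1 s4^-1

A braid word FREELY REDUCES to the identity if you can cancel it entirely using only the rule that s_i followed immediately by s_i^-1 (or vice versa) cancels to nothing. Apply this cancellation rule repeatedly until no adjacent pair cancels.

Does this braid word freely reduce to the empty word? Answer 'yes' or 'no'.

Gen 1 (s4): push. Stack: [s4]
Gen 2 (s2): push. Stack: [s4 s2]
Gen 3 (s1^-1): push. Stack: [s4 s2 s1^-1]
Gen 4 (s3^-1): push. Stack: [s4 s2 s1^-1 s3^-1]
Gen 5 (s3): cancels prior s3^-1. Stack: [s4 s2 s1^-1]
Gen 6 (s1): cancels prior s1^-1. Stack: [s4 s2]
Gen 7 (s2^-1): cancels prior s2. Stack: [s4]
Gen 8 (s4^-1): cancels prior s4. Stack: []
Reduced word: (empty)

Answer: yes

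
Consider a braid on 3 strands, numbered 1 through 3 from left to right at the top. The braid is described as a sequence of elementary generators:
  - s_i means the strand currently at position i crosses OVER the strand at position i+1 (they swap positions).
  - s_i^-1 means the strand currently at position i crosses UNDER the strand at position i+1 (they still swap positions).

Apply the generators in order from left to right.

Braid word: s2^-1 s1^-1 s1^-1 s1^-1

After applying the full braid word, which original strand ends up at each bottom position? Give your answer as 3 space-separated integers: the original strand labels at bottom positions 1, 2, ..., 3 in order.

Answer: 3 1 2

Derivation:
Gen 1 (s2^-1): strand 2 crosses under strand 3. Perm now: [1 3 2]
Gen 2 (s1^-1): strand 1 crosses under strand 3. Perm now: [3 1 2]
Gen 3 (s1^-1): strand 3 crosses under strand 1. Perm now: [1 3 2]
Gen 4 (s1^-1): strand 1 crosses under strand 3. Perm now: [3 1 2]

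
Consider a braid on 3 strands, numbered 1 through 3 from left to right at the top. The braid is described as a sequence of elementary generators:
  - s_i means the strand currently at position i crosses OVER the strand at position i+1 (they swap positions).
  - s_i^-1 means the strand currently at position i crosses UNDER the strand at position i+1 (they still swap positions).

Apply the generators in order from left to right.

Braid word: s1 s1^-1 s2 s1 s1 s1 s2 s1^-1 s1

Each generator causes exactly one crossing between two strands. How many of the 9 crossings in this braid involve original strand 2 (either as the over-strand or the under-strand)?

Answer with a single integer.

Answer: 6

Derivation:
Gen 1: crossing 1x2. Involves strand 2? yes. Count so far: 1
Gen 2: crossing 2x1. Involves strand 2? yes. Count so far: 2
Gen 3: crossing 2x3. Involves strand 2? yes. Count so far: 3
Gen 4: crossing 1x3. Involves strand 2? no. Count so far: 3
Gen 5: crossing 3x1. Involves strand 2? no. Count so far: 3
Gen 6: crossing 1x3. Involves strand 2? no. Count so far: 3
Gen 7: crossing 1x2. Involves strand 2? yes. Count so far: 4
Gen 8: crossing 3x2. Involves strand 2? yes. Count so far: 5
Gen 9: crossing 2x3. Involves strand 2? yes. Count so far: 6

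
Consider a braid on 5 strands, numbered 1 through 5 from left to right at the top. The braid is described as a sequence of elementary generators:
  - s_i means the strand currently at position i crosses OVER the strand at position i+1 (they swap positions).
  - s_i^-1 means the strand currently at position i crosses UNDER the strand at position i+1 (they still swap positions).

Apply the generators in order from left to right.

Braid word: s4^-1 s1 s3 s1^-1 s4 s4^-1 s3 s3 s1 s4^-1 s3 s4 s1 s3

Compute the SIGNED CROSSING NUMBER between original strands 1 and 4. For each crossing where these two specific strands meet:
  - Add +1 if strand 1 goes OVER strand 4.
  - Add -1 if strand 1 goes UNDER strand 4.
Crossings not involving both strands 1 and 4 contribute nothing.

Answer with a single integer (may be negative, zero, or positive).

Answer: 0

Derivation:
Gen 1: crossing 4x5. Both 1&4? no. Sum: 0
Gen 2: crossing 1x2. Both 1&4? no. Sum: 0
Gen 3: crossing 3x5. Both 1&4? no. Sum: 0
Gen 4: crossing 2x1. Both 1&4? no. Sum: 0
Gen 5: crossing 3x4. Both 1&4? no. Sum: 0
Gen 6: crossing 4x3. Both 1&4? no. Sum: 0
Gen 7: crossing 5x3. Both 1&4? no. Sum: 0
Gen 8: crossing 3x5. Both 1&4? no. Sum: 0
Gen 9: crossing 1x2. Both 1&4? no. Sum: 0
Gen 10: crossing 3x4. Both 1&4? no. Sum: 0
Gen 11: crossing 5x4. Both 1&4? no. Sum: 0
Gen 12: crossing 5x3. Both 1&4? no. Sum: 0
Gen 13: crossing 2x1. Both 1&4? no. Sum: 0
Gen 14: crossing 4x3. Both 1&4? no. Sum: 0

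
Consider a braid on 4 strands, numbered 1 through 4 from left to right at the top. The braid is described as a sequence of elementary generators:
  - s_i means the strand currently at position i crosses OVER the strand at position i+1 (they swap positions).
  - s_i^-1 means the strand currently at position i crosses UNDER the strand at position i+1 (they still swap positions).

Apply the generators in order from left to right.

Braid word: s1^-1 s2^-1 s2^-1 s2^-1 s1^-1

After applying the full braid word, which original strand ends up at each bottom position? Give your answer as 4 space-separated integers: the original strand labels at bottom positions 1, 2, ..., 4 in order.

Gen 1 (s1^-1): strand 1 crosses under strand 2. Perm now: [2 1 3 4]
Gen 2 (s2^-1): strand 1 crosses under strand 3. Perm now: [2 3 1 4]
Gen 3 (s2^-1): strand 3 crosses under strand 1. Perm now: [2 1 3 4]
Gen 4 (s2^-1): strand 1 crosses under strand 3. Perm now: [2 3 1 4]
Gen 5 (s1^-1): strand 2 crosses under strand 3. Perm now: [3 2 1 4]

Answer: 3 2 1 4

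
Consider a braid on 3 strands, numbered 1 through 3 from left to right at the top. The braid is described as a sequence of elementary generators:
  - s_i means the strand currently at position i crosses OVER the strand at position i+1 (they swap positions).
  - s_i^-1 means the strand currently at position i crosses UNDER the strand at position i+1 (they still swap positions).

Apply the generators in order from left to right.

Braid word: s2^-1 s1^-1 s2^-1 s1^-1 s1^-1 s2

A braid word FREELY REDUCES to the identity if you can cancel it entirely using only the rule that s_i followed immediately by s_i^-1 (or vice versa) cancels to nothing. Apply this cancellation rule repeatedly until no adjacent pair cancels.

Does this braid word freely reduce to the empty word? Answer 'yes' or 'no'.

Answer: no

Derivation:
Gen 1 (s2^-1): push. Stack: [s2^-1]
Gen 2 (s1^-1): push. Stack: [s2^-1 s1^-1]
Gen 3 (s2^-1): push. Stack: [s2^-1 s1^-1 s2^-1]
Gen 4 (s1^-1): push. Stack: [s2^-1 s1^-1 s2^-1 s1^-1]
Gen 5 (s1^-1): push. Stack: [s2^-1 s1^-1 s2^-1 s1^-1 s1^-1]
Gen 6 (s2): push. Stack: [s2^-1 s1^-1 s2^-1 s1^-1 s1^-1 s2]
Reduced word: s2^-1 s1^-1 s2^-1 s1^-1 s1^-1 s2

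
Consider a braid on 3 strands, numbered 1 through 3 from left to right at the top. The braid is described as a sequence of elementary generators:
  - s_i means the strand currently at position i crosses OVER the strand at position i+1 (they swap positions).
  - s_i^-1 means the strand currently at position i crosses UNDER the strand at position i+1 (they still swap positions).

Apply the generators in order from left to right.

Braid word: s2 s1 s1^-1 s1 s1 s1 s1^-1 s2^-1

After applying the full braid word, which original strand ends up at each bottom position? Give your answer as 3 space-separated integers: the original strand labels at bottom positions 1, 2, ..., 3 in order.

Answer: 1 2 3

Derivation:
Gen 1 (s2): strand 2 crosses over strand 3. Perm now: [1 3 2]
Gen 2 (s1): strand 1 crosses over strand 3. Perm now: [3 1 2]
Gen 3 (s1^-1): strand 3 crosses under strand 1. Perm now: [1 3 2]
Gen 4 (s1): strand 1 crosses over strand 3. Perm now: [3 1 2]
Gen 5 (s1): strand 3 crosses over strand 1. Perm now: [1 3 2]
Gen 6 (s1): strand 1 crosses over strand 3. Perm now: [3 1 2]
Gen 7 (s1^-1): strand 3 crosses under strand 1. Perm now: [1 3 2]
Gen 8 (s2^-1): strand 3 crosses under strand 2. Perm now: [1 2 3]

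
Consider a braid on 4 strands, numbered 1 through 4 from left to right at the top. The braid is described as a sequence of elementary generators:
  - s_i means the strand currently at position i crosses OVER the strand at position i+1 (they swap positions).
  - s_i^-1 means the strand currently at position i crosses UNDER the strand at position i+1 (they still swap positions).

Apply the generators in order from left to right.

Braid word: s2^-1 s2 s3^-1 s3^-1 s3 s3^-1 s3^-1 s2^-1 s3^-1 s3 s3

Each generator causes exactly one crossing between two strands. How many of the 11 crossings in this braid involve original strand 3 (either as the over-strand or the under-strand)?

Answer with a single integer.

Answer: 10

Derivation:
Gen 1: crossing 2x3. Involves strand 3? yes. Count so far: 1
Gen 2: crossing 3x2. Involves strand 3? yes. Count so far: 2
Gen 3: crossing 3x4. Involves strand 3? yes. Count so far: 3
Gen 4: crossing 4x3. Involves strand 3? yes. Count so far: 4
Gen 5: crossing 3x4. Involves strand 3? yes. Count so far: 5
Gen 6: crossing 4x3. Involves strand 3? yes. Count so far: 6
Gen 7: crossing 3x4. Involves strand 3? yes. Count so far: 7
Gen 8: crossing 2x4. Involves strand 3? no. Count so far: 7
Gen 9: crossing 2x3. Involves strand 3? yes. Count so far: 8
Gen 10: crossing 3x2. Involves strand 3? yes. Count so far: 9
Gen 11: crossing 2x3. Involves strand 3? yes. Count so far: 10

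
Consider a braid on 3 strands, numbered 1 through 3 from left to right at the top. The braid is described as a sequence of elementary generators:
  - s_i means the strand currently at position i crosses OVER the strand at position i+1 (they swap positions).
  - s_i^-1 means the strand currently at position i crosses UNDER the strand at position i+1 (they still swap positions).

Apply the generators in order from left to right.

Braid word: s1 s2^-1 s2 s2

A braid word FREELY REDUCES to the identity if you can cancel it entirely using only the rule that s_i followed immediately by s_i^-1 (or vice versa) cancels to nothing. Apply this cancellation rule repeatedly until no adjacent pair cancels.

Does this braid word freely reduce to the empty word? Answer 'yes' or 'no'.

Gen 1 (s1): push. Stack: [s1]
Gen 2 (s2^-1): push. Stack: [s1 s2^-1]
Gen 3 (s2): cancels prior s2^-1. Stack: [s1]
Gen 4 (s2): push. Stack: [s1 s2]
Reduced word: s1 s2

Answer: no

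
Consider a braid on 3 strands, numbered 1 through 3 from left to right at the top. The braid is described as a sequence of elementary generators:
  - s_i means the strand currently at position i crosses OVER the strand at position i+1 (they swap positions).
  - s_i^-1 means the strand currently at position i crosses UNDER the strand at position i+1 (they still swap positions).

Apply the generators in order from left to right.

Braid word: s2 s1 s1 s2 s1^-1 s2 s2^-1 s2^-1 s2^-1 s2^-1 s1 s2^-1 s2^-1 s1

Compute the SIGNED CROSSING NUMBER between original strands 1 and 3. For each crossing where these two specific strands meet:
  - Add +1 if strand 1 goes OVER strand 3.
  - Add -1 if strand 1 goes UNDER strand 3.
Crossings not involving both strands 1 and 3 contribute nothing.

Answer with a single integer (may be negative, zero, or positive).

Gen 1: crossing 2x3. Both 1&3? no. Sum: 0
Gen 2: 1 over 3. Both 1&3? yes. Contrib: +1. Sum: 1
Gen 3: 3 over 1. Both 1&3? yes. Contrib: -1. Sum: 0
Gen 4: crossing 3x2. Both 1&3? no. Sum: 0
Gen 5: crossing 1x2. Both 1&3? no. Sum: 0
Gen 6: 1 over 3. Both 1&3? yes. Contrib: +1. Sum: 1
Gen 7: 3 under 1. Both 1&3? yes. Contrib: +1. Sum: 2
Gen 8: 1 under 3. Both 1&3? yes. Contrib: -1. Sum: 1
Gen 9: 3 under 1. Both 1&3? yes. Contrib: +1. Sum: 2
Gen 10: 1 under 3. Both 1&3? yes. Contrib: -1. Sum: 1
Gen 11: crossing 2x3. Both 1&3? no. Sum: 1
Gen 12: crossing 2x1. Both 1&3? no. Sum: 1
Gen 13: crossing 1x2. Both 1&3? no. Sum: 1
Gen 14: crossing 3x2. Both 1&3? no. Sum: 1

Answer: 1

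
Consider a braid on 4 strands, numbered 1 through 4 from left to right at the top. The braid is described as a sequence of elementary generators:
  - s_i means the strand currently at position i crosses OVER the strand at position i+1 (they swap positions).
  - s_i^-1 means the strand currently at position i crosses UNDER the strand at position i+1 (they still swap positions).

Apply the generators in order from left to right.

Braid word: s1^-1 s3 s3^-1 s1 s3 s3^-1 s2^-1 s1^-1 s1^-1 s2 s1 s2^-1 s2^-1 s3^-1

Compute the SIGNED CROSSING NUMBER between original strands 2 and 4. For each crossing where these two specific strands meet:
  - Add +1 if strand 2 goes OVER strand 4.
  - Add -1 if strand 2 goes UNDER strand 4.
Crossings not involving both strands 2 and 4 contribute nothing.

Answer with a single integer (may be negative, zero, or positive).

Answer: 0

Derivation:
Gen 1: crossing 1x2. Both 2&4? no. Sum: 0
Gen 2: crossing 3x4. Both 2&4? no. Sum: 0
Gen 3: crossing 4x3. Both 2&4? no. Sum: 0
Gen 4: crossing 2x1. Both 2&4? no. Sum: 0
Gen 5: crossing 3x4. Both 2&4? no. Sum: 0
Gen 6: crossing 4x3. Both 2&4? no. Sum: 0
Gen 7: crossing 2x3. Both 2&4? no. Sum: 0
Gen 8: crossing 1x3. Both 2&4? no. Sum: 0
Gen 9: crossing 3x1. Both 2&4? no. Sum: 0
Gen 10: crossing 3x2. Both 2&4? no. Sum: 0
Gen 11: crossing 1x2. Both 2&4? no. Sum: 0
Gen 12: crossing 1x3. Both 2&4? no. Sum: 0
Gen 13: crossing 3x1. Both 2&4? no. Sum: 0
Gen 14: crossing 3x4. Both 2&4? no. Sum: 0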